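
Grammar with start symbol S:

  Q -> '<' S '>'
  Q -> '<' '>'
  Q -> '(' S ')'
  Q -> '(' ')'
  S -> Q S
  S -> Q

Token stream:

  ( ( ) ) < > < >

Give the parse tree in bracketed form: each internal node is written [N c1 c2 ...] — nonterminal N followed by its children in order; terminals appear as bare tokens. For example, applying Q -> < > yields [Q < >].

[S [Q ( [S [Q ( )]] )] [S [Q < >] [S [Q < >]]]]

S
Q S
( S ) S
( Q ) S
( ( ) ) S
( ( ) ) Q S
( ( ) ) < > S
( ( ) ) < > Q
( ( ) ) < > < >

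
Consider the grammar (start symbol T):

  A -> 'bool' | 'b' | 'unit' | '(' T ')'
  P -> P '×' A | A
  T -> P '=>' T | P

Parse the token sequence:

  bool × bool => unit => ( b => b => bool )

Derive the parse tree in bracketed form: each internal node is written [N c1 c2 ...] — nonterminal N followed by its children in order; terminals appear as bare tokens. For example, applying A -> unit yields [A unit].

[T [P [P [A bool]] × [A bool]] => [T [P [A unit]] => [T [P [A ( [T [P [A b]] => [T [P [A b]] => [T [P [A bool]]]]] )]]]]]

T
P => T
P × A => T
A × A => T
bool × A => T
bool × bool => T
bool × bool => P => T
bool × bool => A => T
bool × bool => unit => T
bool × bool => unit => P
bool × bool => unit => A
bool × bool => unit => ( T )
bool × bool => unit => ( P => T )
bool × bool => unit => ( A => T )
bool × bool => unit => ( b => T )
bool × bool => unit => ( b => P => T )
bool × bool => unit => ( b => A => T )
bool × bool => unit => ( b => b => T )
bool × bool => unit => ( b => b => P )
bool × bool => unit => ( b => b => A )
bool × bool => unit => ( b => b => bool )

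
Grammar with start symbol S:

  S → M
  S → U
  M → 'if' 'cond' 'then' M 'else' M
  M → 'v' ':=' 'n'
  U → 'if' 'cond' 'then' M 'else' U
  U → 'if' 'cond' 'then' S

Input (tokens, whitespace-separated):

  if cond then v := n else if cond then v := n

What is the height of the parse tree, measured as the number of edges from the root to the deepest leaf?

5

[S [U if cond then [M v := n] else [U if cond then [S [M v := n]]]]]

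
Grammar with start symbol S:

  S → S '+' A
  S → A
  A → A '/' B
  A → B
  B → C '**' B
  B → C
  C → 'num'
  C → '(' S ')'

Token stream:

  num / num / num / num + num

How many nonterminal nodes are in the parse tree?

17

[S [S [A [A [A [A [B [C num]]] / [B [C num]]] / [B [C num]]] / [B [C num]]]] + [A [B [C num]]]]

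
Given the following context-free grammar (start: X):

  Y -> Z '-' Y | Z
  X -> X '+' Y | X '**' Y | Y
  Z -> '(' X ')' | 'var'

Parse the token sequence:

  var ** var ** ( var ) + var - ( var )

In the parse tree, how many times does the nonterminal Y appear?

7

[X [X [X [X [Y [Z var]]] ** [Y [Z var]]] ** [Y [Z ( [X [Y [Z var]]] )]]] + [Y [Z var] - [Y [Z ( [X [Y [Z var]]] )]]]]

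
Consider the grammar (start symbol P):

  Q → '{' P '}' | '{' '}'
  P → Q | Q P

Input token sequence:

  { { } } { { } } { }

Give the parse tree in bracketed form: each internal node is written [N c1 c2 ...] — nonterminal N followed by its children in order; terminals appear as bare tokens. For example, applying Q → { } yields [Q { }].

P
Q P
{ P } P
{ Q } P
{ { } } P
{ { } } Q P
{ { } } { P } P
{ { } } { Q } P
{ { } } { { } } P
{ { } } { { } } Q
{ { } } { { } } { }

[P [Q { [P [Q { }]] }] [P [Q { [P [Q { }]] }] [P [Q { }]]]]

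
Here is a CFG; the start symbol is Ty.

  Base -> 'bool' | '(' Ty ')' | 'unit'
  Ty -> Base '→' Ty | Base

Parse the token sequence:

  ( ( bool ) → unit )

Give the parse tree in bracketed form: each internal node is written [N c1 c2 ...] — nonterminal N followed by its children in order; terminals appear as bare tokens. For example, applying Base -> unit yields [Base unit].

[Ty [Base ( [Ty [Base ( [Ty [Base bool]] )] → [Ty [Base unit]]] )]]

Ty
Base
( Ty )
( Base → Ty )
( ( Ty ) → Ty )
( ( Base ) → Ty )
( ( bool ) → Ty )
( ( bool ) → Base )
( ( bool ) → unit )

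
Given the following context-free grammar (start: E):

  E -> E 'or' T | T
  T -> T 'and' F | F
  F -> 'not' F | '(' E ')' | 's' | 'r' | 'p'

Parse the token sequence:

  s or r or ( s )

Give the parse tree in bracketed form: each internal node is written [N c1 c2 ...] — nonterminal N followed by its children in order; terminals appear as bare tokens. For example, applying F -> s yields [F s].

E
E or T
E or T or T
T or T or T
F or T or T
s or T or T
s or F or T
s or r or T
s or r or F
s or r or ( E )
s or r or ( T )
s or r or ( F )
s or r or ( s )

[E [E [E [T [F s]]] or [T [F r]]] or [T [F ( [E [T [F s]]] )]]]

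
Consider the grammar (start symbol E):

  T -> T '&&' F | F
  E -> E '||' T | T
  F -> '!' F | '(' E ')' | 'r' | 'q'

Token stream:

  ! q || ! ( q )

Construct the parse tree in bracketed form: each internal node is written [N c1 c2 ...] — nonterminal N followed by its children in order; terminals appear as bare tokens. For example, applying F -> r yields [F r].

[E [E [T [F ! [F q]]]] || [T [F ! [F ( [E [T [F q]]] )]]]]

E
E || T
T || T
F || T
! F || T
! q || T
! q || F
! q || ! F
! q || ! ( E )
! q || ! ( T )
! q || ! ( F )
! q || ! ( q )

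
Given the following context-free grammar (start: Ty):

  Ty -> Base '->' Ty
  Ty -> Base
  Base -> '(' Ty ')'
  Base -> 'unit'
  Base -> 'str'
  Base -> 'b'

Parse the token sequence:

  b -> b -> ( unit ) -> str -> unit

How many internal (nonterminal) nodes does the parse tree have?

[Ty [Base b] -> [Ty [Base b] -> [Ty [Base ( [Ty [Base unit]] )] -> [Ty [Base str] -> [Ty [Base unit]]]]]]

12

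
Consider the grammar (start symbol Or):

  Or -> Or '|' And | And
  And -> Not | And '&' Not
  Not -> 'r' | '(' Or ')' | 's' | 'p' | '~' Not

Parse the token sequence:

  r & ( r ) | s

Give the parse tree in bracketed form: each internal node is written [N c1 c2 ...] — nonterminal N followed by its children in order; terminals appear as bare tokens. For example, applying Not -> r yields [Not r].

Or
Or | And
And | And
And & Not | And
Not & Not | And
r & Not | And
r & ( Or ) | And
r & ( And ) | And
r & ( Not ) | And
r & ( r ) | And
r & ( r ) | Not
r & ( r ) | s

[Or [Or [And [And [Not r]] & [Not ( [Or [And [Not r]]] )]]] | [And [Not s]]]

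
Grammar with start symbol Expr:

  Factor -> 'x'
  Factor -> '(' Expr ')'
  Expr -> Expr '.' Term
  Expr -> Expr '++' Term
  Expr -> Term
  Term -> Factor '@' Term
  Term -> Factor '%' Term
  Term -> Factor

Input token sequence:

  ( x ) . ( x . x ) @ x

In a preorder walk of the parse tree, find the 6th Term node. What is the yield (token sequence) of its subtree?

[Expr [Expr [Term [Factor ( [Expr [Term [Factor x]]] )]]] . [Term [Factor ( [Expr [Expr [Term [Factor x]]] . [Term [Factor x]]] )] @ [Term [Factor x]]]]

x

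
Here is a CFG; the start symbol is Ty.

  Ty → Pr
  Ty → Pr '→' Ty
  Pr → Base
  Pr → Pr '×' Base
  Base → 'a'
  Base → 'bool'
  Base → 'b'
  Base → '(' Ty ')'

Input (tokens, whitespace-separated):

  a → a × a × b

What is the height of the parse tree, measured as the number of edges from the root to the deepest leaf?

6

[Ty [Pr [Base a]] → [Ty [Pr [Pr [Pr [Base a]] × [Base a]] × [Base b]]]]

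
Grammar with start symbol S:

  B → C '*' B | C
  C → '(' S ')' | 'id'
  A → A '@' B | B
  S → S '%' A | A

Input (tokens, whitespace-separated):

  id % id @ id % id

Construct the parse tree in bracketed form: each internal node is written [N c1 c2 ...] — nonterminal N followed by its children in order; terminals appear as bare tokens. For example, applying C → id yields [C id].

S
S % A
S % A % A
A % A % A
B % A % A
C % A % A
id % A % A
id % A @ B % A
id % B @ B % A
id % C @ B % A
id % id @ B % A
id % id @ C % A
id % id @ id % A
id % id @ id % B
id % id @ id % C
id % id @ id % id

[S [S [S [A [B [C id]]]] % [A [A [B [C id]]] @ [B [C id]]]] % [A [B [C id]]]]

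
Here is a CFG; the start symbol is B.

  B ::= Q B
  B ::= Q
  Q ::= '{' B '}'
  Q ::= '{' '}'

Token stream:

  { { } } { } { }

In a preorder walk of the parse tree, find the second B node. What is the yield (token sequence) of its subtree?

[B [Q { [B [Q { }]] }] [B [Q { }] [B [Q { }]]]]

{ }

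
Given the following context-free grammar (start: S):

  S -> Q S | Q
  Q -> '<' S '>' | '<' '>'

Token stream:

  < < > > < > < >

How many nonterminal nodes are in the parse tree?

[S [Q < [S [Q < >]] >] [S [Q < >] [S [Q < >]]]]

8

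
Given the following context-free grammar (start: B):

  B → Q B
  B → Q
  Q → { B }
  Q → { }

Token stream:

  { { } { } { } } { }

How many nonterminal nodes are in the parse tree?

[B [Q { [B [Q { }] [B [Q { }] [B [Q { }]]]] }] [B [Q { }]]]

10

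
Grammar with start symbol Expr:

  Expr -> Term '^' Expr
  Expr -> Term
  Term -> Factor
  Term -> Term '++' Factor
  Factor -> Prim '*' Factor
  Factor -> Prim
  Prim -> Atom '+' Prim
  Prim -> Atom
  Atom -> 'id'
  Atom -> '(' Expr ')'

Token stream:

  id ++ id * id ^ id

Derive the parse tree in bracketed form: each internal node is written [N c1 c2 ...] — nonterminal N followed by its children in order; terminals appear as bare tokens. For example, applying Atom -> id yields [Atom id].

[Expr [Term [Term [Factor [Prim [Atom id]]]] ++ [Factor [Prim [Atom id]] * [Factor [Prim [Atom id]]]]] ^ [Expr [Term [Factor [Prim [Atom id]]]]]]

Expr
Term ^ Expr
Term ++ Factor ^ Expr
Factor ++ Factor ^ Expr
Prim ++ Factor ^ Expr
Atom ++ Factor ^ Expr
id ++ Factor ^ Expr
id ++ Prim * Factor ^ Expr
id ++ Atom * Factor ^ Expr
id ++ id * Factor ^ Expr
id ++ id * Prim ^ Expr
id ++ id * Atom ^ Expr
id ++ id * id ^ Expr
id ++ id * id ^ Term
id ++ id * id ^ Factor
id ++ id * id ^ Prim
id ++ id * id ^ Atom
id ++ id * id ^ id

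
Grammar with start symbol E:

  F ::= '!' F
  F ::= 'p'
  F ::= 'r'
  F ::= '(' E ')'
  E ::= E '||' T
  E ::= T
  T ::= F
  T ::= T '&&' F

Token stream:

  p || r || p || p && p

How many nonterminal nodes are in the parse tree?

[E [E [E [E [T [F p]]] || [T [F r]]] || [T [F p]]] || [T [T [F p]] && [F p]]]

14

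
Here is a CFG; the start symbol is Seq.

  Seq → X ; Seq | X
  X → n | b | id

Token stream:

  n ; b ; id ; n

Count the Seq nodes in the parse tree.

[Seq [X n] ; [Seq [X b] ; [Seq [X id] ; [Seq [X n]]]]]

4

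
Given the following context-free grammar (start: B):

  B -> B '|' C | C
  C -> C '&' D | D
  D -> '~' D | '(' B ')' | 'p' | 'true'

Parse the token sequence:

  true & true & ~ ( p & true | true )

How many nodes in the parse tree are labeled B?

3

[B [C [C [C [D true]] & [D true]] & [D ~ [D ( [B [B [C [C [D p]] & [D true]]] | [C [D true]]] )]]]]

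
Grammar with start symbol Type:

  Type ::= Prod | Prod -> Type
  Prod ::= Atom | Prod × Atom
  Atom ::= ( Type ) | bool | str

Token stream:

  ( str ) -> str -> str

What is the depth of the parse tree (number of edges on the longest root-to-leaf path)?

6

[Type [Prod [Atom ( [Type [Prod [Atom str]]] )]] -> [Type [Prod [Atom str]] -> [Type [Prod [Atom str]]]]]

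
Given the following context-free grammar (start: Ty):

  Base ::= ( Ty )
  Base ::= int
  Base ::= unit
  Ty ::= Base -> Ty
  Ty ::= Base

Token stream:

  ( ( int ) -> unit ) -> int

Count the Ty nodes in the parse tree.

[Ty [Base ( [Ty [Base ( [Ty [Base int]] )] -> [Ty [Base unit]]] )] -> [Ty [Base int]]]

5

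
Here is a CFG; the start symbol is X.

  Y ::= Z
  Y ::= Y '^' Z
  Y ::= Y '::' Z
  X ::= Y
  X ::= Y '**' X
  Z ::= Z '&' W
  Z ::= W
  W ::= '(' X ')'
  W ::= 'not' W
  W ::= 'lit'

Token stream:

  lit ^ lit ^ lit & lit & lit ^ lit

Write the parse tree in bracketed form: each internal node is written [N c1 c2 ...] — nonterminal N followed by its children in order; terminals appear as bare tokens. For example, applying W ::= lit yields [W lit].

X
Y
Y ^ Z
Y ^ Z ^ Z
Y ^ Z ^ Z ^ Z
Z ^ Z ^ Z ^ Z
W ^ Z ^ Z ^ Z
lit ^ Z ^ Z ^ Z
lit ^ W ^ Z ^ Z
lit ^ lit ^ Z ^ Z
lit ^ lit ^ Z & W ^ Z
lit ^ lit ^ Z & W & W ^ Z
lit ^ lit ^ W & W & W ^ Z
lit ^ lit ^ lit & W & W ^ Z
lit ^ lit ^ lit & lit & W ^ Z
lit ^ lit ^ lit & lit & lit ^ Z
lit ^ lit ^ lit & lit & lit ^ W
lit ^ lit ^ lit & lit & lit ^ lit

[X [Y [Y [Y [Y [Z [W lit]]] ^ [Z [W lit]]] ^ [Z [Z [Z [W lit]] & [W lit]] & [W lit]]] ^ [Z [W lit]]]]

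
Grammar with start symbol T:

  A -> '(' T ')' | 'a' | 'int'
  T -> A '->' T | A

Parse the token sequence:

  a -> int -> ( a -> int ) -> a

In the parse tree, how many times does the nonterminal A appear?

[T [A a] -> [T [A int] -> [T [A ( [T [A a] -> [T [A int]]] )] -> [T [A a]]]]]

6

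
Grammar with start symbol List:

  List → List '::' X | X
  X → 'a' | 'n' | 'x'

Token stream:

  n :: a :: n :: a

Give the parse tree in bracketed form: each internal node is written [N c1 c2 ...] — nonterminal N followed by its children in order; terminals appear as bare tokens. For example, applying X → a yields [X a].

[List [List [List [List [X n]] :: [X a]] :: [X n]] :: [X a]]

List
List :: X
List :: X :: X
List :: X :: X :: X
X :: X :: X :: X
n :: X :: X :: X
n :: a :: X :: X
n :: a :: n :: X
n :: a :: n :: a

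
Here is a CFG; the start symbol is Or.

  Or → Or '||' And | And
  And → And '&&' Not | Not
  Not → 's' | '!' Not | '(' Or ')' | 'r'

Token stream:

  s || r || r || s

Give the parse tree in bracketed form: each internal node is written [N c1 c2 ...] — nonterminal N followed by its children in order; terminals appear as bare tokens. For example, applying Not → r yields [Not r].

Or
Or || And
Or || And || And
Or || And || And || And
And || And || And || And
Not || And || And || And
s || And || And || And
s || Not || And || And
s || r || And || And
s || r || Not || And
s || r || r || And
s || r || r || Not
s || r || r || s

[Or [Or [Or [Or [And [Not s]]] || [And [Not r]]] || [And [Not r]]] || [And [Not s]]]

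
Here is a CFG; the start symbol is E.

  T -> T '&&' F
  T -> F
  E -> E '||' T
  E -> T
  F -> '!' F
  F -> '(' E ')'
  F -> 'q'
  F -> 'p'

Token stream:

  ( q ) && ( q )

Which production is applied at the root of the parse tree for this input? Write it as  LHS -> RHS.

[E [T [T [F ( [E [T [F q]]] )]] && [F ( [E [T [F q]]] )]]]

E -> T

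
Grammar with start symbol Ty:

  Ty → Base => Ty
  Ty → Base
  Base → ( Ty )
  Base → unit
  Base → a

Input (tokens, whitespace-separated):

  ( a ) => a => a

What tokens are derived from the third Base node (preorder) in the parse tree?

[Ty [Base ( [Ty [Base a]] )] => [Ty [Base a] => [Ty [Base a]]]]

a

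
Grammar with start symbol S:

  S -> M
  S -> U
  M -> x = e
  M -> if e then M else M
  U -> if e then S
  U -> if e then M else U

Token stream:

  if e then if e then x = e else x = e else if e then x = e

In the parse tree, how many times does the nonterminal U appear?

[S [U if e then [M if e then [M x = e] else [M x = e]] else [U if e then [S [M x = e]]]]]

2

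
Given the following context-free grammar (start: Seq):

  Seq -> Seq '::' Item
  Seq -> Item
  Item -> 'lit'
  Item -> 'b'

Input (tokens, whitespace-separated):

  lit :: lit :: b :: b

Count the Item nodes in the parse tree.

4

[Seq [Seq [Seq [Seq [Item lit]] :: [Item lit]] :: [Item b]] :: [Item b]]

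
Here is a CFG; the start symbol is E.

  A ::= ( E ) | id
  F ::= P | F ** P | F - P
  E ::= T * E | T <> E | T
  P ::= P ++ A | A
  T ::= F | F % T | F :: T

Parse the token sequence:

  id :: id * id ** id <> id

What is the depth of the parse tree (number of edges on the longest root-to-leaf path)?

7

[E [T [F [P [A id]]] :: [T [F [P [A id]]]]] * [E [T [F [F [P [A id]]] ** [P [A id]]]] <> [E [T [F [P [A id]]]]]]]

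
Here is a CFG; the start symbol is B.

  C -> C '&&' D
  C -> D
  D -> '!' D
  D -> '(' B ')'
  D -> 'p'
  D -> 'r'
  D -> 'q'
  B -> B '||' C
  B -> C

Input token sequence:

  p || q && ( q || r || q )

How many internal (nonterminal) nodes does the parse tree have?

[B [B [C [D p]]] || [C [C [D q]] && [D ( [B [B [B [C [D q]]] || [C [D r]]] || [C [D q]]] )]]]

17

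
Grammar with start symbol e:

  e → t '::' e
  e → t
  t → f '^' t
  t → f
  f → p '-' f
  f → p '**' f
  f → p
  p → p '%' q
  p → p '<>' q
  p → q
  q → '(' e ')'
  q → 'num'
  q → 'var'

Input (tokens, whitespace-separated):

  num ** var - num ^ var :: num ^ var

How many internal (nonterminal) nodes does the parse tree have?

[e [t [f [p [q num]] ** [f [p [q var]] - [f [p [q num]]]]] ^ [t [f [p [q var]]]]] :: [e [t [f [p [q num]]] ^ [t [f [p [q var]]]]]]]

24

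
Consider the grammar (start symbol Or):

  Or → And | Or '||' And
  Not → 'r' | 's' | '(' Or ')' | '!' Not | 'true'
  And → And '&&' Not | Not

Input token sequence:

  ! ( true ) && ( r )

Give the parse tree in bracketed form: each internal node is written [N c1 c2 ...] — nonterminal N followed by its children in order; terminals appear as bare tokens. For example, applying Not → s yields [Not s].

Or
And
And && Not
Not && Not
! Not && Not
! ( Or ) && Not
! ( And ) && Not
! ( Not ) && Not
! ( true ) && Not
! ( true ) && ( Or )
! ( true ) && ( And )
! ( true ) && ( Not )
! ( true ) && ( r )

[Or [And [And [Not ! [Not ( [Or [And [Not true]]] )]]] && [Not ( [Or [And [Not r]]] )]]]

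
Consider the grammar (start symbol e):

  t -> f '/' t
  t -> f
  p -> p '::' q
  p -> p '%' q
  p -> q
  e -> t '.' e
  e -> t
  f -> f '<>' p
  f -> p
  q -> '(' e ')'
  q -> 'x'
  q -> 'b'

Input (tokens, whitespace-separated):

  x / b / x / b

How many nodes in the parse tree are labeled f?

[e [t [f [p [q x]]] / [t [f [p [q b]]] / [t [f [p [q x]]] / [t [f [p [q b]]]]]]]]

4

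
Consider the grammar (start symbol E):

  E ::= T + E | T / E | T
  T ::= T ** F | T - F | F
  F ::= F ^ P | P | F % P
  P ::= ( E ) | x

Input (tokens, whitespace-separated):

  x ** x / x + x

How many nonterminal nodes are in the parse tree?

15

[E [T [T [F [P x]]] ** [F [P x]]] / [E [T [F [P x]]] + [E [T [F [P x]]]]]]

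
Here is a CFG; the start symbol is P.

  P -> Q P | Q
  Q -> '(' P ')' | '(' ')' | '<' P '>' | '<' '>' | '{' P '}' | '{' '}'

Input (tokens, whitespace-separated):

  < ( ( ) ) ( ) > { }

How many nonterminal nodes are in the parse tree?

[P [Q < [P [Q ( [P [Q ( )]] )] [P [Q ( )]]] >] [P [Q { }]]]

10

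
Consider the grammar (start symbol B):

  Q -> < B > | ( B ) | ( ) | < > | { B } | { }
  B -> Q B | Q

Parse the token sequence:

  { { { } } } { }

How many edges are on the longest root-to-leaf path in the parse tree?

[B [Q { [B [Q { [B [Q { }]] }]] }] [B [Q { }]]]

6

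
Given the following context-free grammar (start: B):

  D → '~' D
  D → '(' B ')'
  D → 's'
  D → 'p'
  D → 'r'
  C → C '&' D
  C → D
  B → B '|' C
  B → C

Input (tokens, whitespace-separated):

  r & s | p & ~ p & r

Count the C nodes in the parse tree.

5

[B [B [C [C [D r]] & [D s]]] | [C [C [C [D p]] & [D ~ [D p]]] & [D r]]]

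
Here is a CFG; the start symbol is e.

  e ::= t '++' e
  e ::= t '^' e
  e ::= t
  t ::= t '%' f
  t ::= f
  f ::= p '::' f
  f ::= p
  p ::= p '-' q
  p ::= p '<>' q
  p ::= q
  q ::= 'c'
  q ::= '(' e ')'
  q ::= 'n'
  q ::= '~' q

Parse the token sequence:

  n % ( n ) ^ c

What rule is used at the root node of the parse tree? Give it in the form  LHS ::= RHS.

e ::= t '^' e

[e [t [t [f [p [q n]]]] % [f [p [q ( [e [t [f [p [q n]]]]] )]]]] ^ [e [t [f [p [q c]]]]]]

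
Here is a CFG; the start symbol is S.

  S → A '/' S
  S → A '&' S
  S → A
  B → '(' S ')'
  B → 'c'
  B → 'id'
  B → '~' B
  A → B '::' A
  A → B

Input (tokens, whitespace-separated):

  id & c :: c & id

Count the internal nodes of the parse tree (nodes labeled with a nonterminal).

[S [A [B id]] & [S [A [B c] :: [A [B c]]] & [S [A [B id]]]]]

11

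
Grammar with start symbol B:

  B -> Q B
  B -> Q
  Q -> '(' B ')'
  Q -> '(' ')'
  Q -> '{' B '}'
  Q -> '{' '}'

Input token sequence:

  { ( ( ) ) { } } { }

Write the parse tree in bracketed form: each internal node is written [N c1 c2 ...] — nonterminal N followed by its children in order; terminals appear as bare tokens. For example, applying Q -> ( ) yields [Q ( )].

B
Q B
{ B } B
{ Q B } B
{ ( B ) B } B
{ ( Q ) B } B
{ ( ( ) ) B } B
{ ( ( ) ) Q } B
{ ( ( ) ) { } } B
{ ( ( ) ) { } } Q
{ ( ( ) ) { } } { }

[B [Q { [B [Q ( [B [Q ( )]] )] [B [Q { }]]] }] [B [Q { }]]]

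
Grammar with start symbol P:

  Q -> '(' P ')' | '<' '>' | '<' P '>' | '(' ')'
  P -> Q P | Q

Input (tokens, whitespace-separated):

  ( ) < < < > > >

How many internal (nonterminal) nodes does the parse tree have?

8

[P [Q ( )] [P [Q < [P [Q < [P [Q < >]] >]] >]]]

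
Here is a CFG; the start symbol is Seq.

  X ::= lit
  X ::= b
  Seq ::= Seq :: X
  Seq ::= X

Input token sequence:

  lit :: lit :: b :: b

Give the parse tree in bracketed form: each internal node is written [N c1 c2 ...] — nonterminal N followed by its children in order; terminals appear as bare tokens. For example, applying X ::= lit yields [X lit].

[Seq [Seq [Seq [Seq [X lit]] :: [X lit]] :: [X b]] :: [X b]]

Seq
Seq :: X
Seq :: X :: X
Seq :: X :: X :: X
X :: X :: X :: X
lit :: X :: X :: X
lit :: lit :: X :: X
lit :: lit :: b :: X
lit :: lit :: b :: b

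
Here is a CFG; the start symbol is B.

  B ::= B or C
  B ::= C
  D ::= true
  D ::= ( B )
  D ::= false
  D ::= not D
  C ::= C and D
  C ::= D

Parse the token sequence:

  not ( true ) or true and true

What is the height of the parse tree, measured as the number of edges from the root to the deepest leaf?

8

[B [B [C [D not [D ( [B [C [D true]]] )]]]] or [C [C [D true]] and [D true]]]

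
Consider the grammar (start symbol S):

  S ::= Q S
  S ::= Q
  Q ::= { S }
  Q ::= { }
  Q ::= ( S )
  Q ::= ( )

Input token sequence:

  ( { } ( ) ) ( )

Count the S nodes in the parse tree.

4

[S [Q ( [S [Q { }] [S [Q ( )]]] )] [S [Q ( )]]]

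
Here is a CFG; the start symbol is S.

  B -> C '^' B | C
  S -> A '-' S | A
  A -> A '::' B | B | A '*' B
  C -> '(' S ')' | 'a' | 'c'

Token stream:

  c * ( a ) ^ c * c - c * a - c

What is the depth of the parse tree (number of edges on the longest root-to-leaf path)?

9

[S [A [A [A [B [C c]]] * [B [C ( [S [A [B [C a]]]] )] ^ [B [C c]]]] * [B [C c]]] - [S [A [A [B [C c]]] * [B [C a]]] - [S [A [B [C c]]]]]]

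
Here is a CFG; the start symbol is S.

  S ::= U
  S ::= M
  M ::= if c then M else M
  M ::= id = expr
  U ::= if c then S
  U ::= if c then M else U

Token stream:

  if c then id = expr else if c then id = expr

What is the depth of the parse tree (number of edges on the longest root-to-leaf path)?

5

[S [U if c then [M id = expr] else [U if c then [S [M id = expr]]]]]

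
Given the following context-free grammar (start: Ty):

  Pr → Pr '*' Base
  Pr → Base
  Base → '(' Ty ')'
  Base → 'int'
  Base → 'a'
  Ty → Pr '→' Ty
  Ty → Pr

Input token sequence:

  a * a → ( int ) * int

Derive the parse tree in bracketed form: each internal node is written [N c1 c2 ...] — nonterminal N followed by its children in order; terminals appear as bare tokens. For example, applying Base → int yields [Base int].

Ty
Pr → Ty
Pr * Base → Ty
Base * Base → Ty
a * Base → Ty
a * a → Ty
a * a → Pr
a * a → Pr * Base
a * a → Base * Base
a * a → ( Ty ) * Base
a * a → ( Pr ) * Base
a * a → ( Base ) * Base
a * a → ( int ) * Base
a * a → ( int ) * int

[Ty [Pr [Pr [Base a]] * [Base a]] → [Ty [Pr [Pr [Base ( [Ty [Pr [Base int]]] )]] * [Base int]]]]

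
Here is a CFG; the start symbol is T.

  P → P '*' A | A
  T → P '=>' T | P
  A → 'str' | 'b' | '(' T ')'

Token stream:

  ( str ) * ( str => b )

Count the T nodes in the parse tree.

[T [P [P [A ( [T [P [A str]]] )]] * [A ( [T [P [A str]] => [T [P [A b]]]] )]]]

4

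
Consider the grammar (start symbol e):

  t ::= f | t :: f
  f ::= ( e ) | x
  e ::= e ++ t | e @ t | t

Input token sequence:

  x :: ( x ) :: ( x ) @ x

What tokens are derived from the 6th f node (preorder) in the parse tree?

x

[e [e [t [t [t [f x]] :: [f ( [e [t [f x]]] )]] :: [f ( [e [t [f x]]] )]]] @ [t [f x]]]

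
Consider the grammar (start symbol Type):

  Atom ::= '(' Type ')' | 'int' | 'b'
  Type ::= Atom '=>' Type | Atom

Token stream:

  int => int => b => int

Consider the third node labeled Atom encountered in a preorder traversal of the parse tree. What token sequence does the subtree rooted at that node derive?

[Type [Atom int] => [Type [Atom int] => [Type [Atom b] => [Type [Atom int]]]]]

b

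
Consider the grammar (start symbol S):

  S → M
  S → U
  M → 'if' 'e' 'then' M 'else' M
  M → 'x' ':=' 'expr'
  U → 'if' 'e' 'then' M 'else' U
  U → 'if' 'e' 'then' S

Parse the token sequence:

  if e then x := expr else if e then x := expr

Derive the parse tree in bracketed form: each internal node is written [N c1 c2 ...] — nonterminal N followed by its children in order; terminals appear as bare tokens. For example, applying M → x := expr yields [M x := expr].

[S [U if e then [M x := expr] else [U if e then [S [M x := expr]]]]]

S
U
if e then M else U
if e then x := expr else U
if e then x := expr else if e then S
if e then x := expr else if e then M
if e then x := expr else if e then x := expr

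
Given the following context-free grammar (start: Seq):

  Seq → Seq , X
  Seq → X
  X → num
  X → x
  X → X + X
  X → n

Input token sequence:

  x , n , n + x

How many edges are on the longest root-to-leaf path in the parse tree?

4

[Seq [Seq [Seq [X x]] , [X n]] , [X [X n] + [X x]]]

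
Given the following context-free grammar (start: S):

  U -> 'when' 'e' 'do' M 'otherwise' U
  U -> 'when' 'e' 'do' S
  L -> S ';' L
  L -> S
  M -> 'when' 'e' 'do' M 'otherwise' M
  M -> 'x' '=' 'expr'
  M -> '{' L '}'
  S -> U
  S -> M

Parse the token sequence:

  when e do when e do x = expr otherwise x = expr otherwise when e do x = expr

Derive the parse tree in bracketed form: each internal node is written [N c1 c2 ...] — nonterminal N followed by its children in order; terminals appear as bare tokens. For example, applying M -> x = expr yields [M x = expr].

S
U
when e do M otherwise U
when e do when e do M otherwise M otherwise U
when e do when e do x = expr otherwise M otherwise U
when e do when e do x = expr otherwise x = expr otherwise U
when e do when e do x = expr otherwise x = expr otherwise when e do S
when e do when e do x = expr otherwise x = expr otherwise when e do M
when e do when e do x = expr otherwise x = expr otherwise when e do x = expr

[S [U when e do [M when e do [M x = expr] otherwise [M x = expr]] otherwise [U when e do [S [M x = expr]]]]]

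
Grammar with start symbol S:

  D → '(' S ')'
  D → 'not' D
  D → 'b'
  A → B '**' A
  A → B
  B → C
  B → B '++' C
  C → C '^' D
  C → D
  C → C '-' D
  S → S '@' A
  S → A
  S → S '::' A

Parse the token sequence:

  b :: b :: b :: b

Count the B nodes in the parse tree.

[S [S [S [S [A [B [C [D b]]]]] :: [A [B [C [D b]]]]] :: [A [B [C [D b]]]]] :: [A [B [C [D b]]]]]

4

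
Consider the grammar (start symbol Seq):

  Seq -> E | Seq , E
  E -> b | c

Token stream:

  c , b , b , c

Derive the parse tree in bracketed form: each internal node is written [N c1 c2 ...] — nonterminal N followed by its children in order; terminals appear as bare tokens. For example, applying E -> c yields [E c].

[Seq [Seq [Seq [Seq [E c]] , [E b]] , [E b]] , [E c]]

Seq
Seq , E
Seq , E , E
Seq , E , E , E
E , E , E , E
c , E , E , E
c , b , E , E
c , b , b , E
c , b , b , c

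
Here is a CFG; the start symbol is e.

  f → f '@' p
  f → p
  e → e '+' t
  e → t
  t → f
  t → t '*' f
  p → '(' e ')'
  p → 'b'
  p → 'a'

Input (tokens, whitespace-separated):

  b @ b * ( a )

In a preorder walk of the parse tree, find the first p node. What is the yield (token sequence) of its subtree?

b

[e [t [t [f [f [p b]] @ [p b]]] * [f [p ( [e [t [f [p a]]]] )]]]]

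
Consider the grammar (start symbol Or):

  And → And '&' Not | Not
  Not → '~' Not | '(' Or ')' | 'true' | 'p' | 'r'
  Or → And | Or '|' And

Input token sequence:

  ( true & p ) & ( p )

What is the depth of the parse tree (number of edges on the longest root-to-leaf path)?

[Or [And [And [Not ( [Or [And [And [Not true]] & [Not p]]] )]] & [Not ( [Or [And [Not p]]] )]]]

8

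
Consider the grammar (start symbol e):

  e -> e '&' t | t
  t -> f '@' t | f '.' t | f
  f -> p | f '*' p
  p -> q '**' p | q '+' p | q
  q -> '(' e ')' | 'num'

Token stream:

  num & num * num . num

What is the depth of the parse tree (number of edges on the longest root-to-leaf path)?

[e [e [t [f [p [q num]]]]] & [t [f [f [p [q num]]] * [p [q num]]] . [t [f [p [q num]]]]]]

6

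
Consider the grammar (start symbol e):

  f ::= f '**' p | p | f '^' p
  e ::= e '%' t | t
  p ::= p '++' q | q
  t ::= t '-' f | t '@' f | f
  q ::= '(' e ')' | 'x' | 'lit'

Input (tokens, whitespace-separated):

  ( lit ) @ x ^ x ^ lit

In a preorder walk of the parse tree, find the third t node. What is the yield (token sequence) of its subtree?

[e [t [t [f [p [q ( [e [t [f [p [q lit]]]]] )]]]] @ [f [f [f [p [q x]]] ^ [p [q x]]] ^ [p [q lit]]]]]

lit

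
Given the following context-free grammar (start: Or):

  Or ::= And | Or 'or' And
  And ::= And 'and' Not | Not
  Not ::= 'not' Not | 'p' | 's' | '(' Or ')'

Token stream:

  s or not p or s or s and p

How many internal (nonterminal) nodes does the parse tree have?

[Or [Or [Or [Or [And [Not s]]] or [And [Not not [Not p]]]] or [And [Not s]]] or [And [And [Not s]] and [Not p]]]

15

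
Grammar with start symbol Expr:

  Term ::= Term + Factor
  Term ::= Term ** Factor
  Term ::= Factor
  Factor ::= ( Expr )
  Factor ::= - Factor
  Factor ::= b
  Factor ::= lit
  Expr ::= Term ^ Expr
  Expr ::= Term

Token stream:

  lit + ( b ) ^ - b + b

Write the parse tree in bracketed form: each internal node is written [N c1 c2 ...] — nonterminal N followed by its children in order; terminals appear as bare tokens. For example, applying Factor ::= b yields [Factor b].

[Expr [Term [Term [Factor lit]] + [Factor ( [Expr [Term [Factor b]]] )]] ^ [Expr [Term [Term [Factor - [Factor b]]] + [Factor b]]]]

Expr
Term ^ Expr
Term + Factor ^ Expr
Factor + Factor ^ Expr
lit + Factor ^ Expr
lit + ( Expr ) ^ Expr
lit + ( Term ) ^ Expr
lit + ( Factor ) ^ Expr
lit + ( b ) ^ Expr
lit + ( b ) ^ Term
lit + ( b ) ^ Term + Factor
lit + ( b ) ^ Factor + Factor
lit + ( b ) ^ - Factor + Factor
lit + ( b ) ^ - b + Factor
lit + ( b ) ^ - b + b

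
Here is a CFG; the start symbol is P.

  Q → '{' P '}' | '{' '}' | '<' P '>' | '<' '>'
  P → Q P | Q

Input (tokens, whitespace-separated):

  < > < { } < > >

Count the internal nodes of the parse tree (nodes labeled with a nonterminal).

8

[P [Q < >] [P [Q < [P [Q { }] [P [Q < >]]] >]]]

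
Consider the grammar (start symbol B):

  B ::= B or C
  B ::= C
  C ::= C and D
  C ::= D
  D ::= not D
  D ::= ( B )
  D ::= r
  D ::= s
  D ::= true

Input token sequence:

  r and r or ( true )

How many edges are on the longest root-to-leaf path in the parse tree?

6

[B [B [C [C [D r]] and [D r]]] or [C [D ( [B [C [D true]]] )]]]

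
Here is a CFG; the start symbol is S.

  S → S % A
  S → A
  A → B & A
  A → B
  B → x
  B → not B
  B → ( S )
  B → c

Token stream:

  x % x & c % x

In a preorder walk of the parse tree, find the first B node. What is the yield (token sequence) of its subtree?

x

[S [S [S [A [B x]]] % [A [B x] & [A [B c]]]] % [A [B x]]]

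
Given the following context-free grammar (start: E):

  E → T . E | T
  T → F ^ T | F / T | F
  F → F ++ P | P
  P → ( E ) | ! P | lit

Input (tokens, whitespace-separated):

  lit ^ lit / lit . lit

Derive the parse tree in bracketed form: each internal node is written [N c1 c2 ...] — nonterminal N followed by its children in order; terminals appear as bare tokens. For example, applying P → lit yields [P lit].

[E [T [F [P lit]] ^ [T [F [P lit]] / [T [F [P lit]]]]] . [E [T [F [P lit]]]]]

E
T . E
F ^ T . E
P ^ T . E
lit ^ T . E
lit ^ F / T . E
lit ^ P / T . E
lit ^ lit / T . E
lit ^ lit / F . E
lit ^ lit / P . E
lit ^ lit / lit . E
lit ^ lit / lit . T
lit ^ lit / lit . F
lit ^ lit / lit . P
lit ^ lit / lit . lit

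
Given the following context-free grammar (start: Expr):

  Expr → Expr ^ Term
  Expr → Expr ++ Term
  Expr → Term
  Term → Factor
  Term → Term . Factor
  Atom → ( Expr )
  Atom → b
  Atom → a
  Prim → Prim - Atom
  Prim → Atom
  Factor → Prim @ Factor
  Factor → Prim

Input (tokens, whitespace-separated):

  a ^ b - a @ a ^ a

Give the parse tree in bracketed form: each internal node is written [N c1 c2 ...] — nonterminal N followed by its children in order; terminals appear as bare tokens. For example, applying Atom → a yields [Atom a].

Expr
Expr ^ Term
Expr ^ Term ^ Term
Term ^ Term ^ Term
Factor ^ Term ^ Term
Prim ^ Term ^ Term
Atom ^ Term ^ Term
a ^ Term ^ Term
a ^ Factor ^ Term
a ^ Prim @ Factor ^ Term
a ^ Prim - Atom @ Factor ^ Term
a ^ Atom - Atom @ Factor ^ Term
a ^ b - Atom @ Factor ^ Term
a ^ b - a @ Factor ^ Term
a ^ b - a @ Prim ^ Term
a ^ b - a @ Atom ^ Term
a ^ b - a @ a ^ Term
a ^ b - a @ a ^ Factor
a ^ b - a @ a ^ Prim
a ^ b - a @ a ^ Atom
a ^ b - a @ a ^ a

[Expr [Expr [Expr [Term [Factor [Prim [Atom a]]]]] ^ [Term [Factor [Prim [Prim [Atom b]] - [Atom a]] @ [Factor [Prim [Atom a]]]]]] ^ [Term [Factor [Prim [Atom a]]]]]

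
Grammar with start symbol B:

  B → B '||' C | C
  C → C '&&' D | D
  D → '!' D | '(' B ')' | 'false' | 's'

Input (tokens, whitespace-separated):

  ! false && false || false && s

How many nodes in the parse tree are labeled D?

5

[B [B [C [C [D ! [D false]]] && [D false]]] || [C [C [D false]] && [D s]]]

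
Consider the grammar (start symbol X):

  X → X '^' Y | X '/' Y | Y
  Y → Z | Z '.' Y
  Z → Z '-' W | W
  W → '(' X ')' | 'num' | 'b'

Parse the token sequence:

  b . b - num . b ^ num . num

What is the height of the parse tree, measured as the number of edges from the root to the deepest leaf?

7

[X [X [Y [Z [W b]] . [Y [Z [Z [W b]] - [W num]] . [Y [Z [W b]]]]]] ^ [Y [Z [W num]] . [Y [Z [W num]]]]]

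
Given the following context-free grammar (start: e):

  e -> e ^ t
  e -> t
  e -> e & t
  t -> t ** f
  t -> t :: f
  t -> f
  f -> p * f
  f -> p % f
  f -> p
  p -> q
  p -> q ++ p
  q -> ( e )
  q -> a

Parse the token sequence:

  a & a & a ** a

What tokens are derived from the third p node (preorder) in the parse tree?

[e [e [e [t [f [p [q a]]]]] & [t [f [p [q a]]]]] & [t [t [f [p [q a]]]] ** [f [p [q a]]]]]

a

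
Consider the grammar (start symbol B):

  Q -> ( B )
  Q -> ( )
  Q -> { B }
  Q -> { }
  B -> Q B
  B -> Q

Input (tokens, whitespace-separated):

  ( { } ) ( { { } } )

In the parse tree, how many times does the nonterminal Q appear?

5

[B [Q ( [B [Q { }]] )] [B [Q ( [B [Q { [B [Q { }]] }]] )]]]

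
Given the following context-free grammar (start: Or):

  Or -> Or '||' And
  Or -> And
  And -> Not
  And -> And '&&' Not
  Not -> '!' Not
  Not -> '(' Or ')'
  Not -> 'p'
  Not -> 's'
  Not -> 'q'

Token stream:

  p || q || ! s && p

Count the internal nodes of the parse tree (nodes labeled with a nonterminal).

[Or [Or [Or [And [Not p]]] || [And [Not q]]] || [And [And [Not ! [Not s]]] && [Not p]]]

12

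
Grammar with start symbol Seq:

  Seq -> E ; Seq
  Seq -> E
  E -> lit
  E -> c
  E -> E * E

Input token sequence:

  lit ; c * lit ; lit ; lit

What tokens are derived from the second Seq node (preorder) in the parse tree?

[Seq [E lit] ; [Seq [E [E c] * [E lit]] ; [Seq [E lit] ; [Seq [E lit]]]]]

c * lit ; lit ; lit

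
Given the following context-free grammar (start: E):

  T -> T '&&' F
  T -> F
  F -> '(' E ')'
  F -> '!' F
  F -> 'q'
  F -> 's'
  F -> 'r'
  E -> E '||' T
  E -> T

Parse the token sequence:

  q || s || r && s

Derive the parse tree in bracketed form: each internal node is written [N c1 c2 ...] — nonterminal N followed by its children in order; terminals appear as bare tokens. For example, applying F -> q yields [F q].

[E [E [E [T [F q]]] || [T [F s]]] || [T [T [F r]] && [F s]]]

E
E || T
E || T || T
T || T || T
F || T || T
q || T || T
q || F || T
q || s || T
q || s || T && F
q || s || F && F
q || s || r && F
q || s || r && s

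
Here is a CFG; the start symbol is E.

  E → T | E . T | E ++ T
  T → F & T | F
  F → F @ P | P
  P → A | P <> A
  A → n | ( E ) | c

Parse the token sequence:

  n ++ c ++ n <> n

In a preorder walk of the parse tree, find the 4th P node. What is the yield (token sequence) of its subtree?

[E [E [E [T [F [P [A n]]]]] ++ [T [F [P [A c]]]]] ++ [T [F [P [P [A n]] <> [A n]]]]]

n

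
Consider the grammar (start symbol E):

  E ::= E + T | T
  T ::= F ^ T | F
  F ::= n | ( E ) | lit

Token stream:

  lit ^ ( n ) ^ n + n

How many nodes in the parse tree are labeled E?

3

[E [E [T [F lit] ^ [T [F ( [E [T [F n]]] )] ^ [T [F n]]]]] + [T [F n]]]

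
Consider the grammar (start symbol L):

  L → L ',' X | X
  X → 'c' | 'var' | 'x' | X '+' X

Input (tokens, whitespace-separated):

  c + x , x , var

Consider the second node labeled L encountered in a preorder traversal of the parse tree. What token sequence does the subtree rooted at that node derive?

c + x , x

[L [L [L [X [X c] + [X x]]] , [X x]] , [X var]]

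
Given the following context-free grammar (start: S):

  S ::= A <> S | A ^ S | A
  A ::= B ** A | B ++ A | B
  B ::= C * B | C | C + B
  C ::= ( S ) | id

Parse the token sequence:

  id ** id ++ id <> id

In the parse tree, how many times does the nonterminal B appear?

[S [A [B [C id]] ** [A [B [C id]] ++ [A [B [C id]]]]] <> [S [A [B [C id]]]]]

4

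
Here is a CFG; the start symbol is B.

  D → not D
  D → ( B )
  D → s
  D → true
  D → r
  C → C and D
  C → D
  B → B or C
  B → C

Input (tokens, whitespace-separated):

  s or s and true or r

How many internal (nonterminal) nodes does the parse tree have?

11

[B [B [B [C [D s]]] or [C [C [D s]] and [D true]]] or [C [D r]]]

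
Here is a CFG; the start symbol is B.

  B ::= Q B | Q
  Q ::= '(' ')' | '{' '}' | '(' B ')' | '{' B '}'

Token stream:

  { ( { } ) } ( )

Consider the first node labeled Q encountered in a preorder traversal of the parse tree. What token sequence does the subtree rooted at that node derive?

{ ( { } ) }

[B [Q { [B [Q ( [B [Q { }]] )]] }] [B [Q ( )]]]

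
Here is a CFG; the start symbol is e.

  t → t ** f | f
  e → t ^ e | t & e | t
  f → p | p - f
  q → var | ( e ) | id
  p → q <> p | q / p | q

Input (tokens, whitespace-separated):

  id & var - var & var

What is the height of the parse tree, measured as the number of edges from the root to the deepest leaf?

7

[e [t [f [p [q id]]]] & [e [t [f [p [q var]] - [f [p [q var]]]]] & [e [t [f [p [q var]]]]]]]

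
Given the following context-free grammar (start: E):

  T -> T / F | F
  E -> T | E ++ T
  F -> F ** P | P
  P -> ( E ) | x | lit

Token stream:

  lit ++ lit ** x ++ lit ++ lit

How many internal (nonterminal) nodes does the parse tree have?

18

[E [E [E [E [T [F [P lit]]]] ++ [T [F [F [P lit]] ** [P x]]]] ++ [T [F [P lit]]]] ++ [T [F [P lit]]]]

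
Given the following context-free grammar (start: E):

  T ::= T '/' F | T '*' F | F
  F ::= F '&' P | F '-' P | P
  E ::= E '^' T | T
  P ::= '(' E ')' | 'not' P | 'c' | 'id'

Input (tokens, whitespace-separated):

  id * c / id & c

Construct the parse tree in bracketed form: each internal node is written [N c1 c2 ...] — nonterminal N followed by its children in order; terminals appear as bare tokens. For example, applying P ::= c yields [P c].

[E [T [T [T [F [P id]]] * [F [P c]]] / [F [F [P id]] & [P c]]]]

E
T
T / F
T * F / F
F * F / F
P * F / F
id * F / F
id * P / F
id * c / F
id * c / F & P
id * c / P & P
id * c / id & P
id * c / id & c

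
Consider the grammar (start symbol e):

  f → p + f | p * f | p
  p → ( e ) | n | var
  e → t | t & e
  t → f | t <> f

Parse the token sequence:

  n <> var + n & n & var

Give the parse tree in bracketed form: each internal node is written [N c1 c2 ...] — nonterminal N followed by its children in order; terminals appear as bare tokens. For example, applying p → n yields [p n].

e
t & e
t <> f & e
f <> f & e
p <> f & e
n <> f & e
n <> p + f & e
n <> var + f & e
n <> var + p & e
n <> var + n & e
n <> var + n & t & e
n <> var + n & f & e
n <> var + n & p & e
n <> var + n & n & e
n <> var + n & n & t
n <> var + n & n & f
n <> var + n & n & p
n <> var + n & n & var

[e [t [t [f [p n]]] <> [f [p var] + [f [p n]]]] & [e [t [f [p n]]] & [e [t [f [p var]]]]]]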